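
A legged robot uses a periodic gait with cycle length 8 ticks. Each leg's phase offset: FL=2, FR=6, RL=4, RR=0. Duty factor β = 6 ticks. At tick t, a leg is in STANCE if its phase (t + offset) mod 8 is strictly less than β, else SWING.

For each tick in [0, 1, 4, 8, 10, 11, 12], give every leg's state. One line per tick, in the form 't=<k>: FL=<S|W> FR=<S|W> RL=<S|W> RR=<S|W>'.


t=0: FL=S FR=W RL=S RR=S
t=1: FL=S FR=W RL=S RR=S
t=4: FL=W FR=S RL=S RR=S
t=8: FL=S FR=W RL=S RR=S
t=10: FL=S FR=S RL=W RR=S
t=11: FL=S FR=S RL=W RR=S
t=12: FL=W FR=S RL=S RR=S

t=0: phase=(2,6,4,0) vs β=6 → FL=S FR=W RL=S RR=S
t=1: phase=(3,7,5,1) vs β=6 → FL=S FR=W RL=S RR=S
t=4: phase=(6,2,0,4) vs β=6 → FL=W FR=S RL=S RR=S
t=8: phase=(2,6,4,0) vs β=6 → FL=S FR=W RL=S RR=S
t=10: phase=(4,0,6,2) vs β=6 → FL=S FR=S RL=W RR=S
t=11: phase=(5,1,7,3) vs β=6 → FL=S FR=S RL=W RR=S
t=12: phase=(6,2,0,4) vs β=6 → FL=W FR=S RL=S RR=S


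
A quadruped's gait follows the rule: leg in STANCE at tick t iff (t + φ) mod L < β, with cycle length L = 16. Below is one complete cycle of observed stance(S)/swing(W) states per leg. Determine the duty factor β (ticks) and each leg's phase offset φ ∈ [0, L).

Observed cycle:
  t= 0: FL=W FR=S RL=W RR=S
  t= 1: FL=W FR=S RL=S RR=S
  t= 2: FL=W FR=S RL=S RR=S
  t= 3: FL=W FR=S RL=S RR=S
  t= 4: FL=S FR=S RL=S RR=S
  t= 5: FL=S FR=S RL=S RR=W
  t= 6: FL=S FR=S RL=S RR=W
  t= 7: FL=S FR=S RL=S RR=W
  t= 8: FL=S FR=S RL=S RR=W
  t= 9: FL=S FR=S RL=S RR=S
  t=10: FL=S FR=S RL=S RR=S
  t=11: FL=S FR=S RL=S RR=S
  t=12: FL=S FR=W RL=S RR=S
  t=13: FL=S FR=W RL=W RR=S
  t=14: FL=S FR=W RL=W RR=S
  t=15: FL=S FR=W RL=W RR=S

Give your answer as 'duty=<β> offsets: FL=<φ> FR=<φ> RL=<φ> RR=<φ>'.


duty β = stance ticks per leg = 12
FL: stance ticks = 12; W→S at t=4 → φ=12
FR: stance ticks = 12; W→S at t=0 → φ=0
RL: stance ticks = 12; W→S at t=1 → φ=15
RR: stance ticks = 12; W→S at t=9 → φ=7

duty=12 offsets: FL=12 FR=0 RL=15 RR=7


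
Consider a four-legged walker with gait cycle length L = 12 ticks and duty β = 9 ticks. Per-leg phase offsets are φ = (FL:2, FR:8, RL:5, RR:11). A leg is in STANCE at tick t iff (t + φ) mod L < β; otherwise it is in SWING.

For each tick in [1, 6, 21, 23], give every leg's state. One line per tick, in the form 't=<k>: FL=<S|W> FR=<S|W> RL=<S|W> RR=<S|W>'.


t=1: FL=S FR=W RL=S RR=S
t=6: FL=S FR=S RL=W RR=S
t=21: FL=W FR=S RL=S RR=S
t=23: FL=S FR=S RL=S RR=W

t=1: phase=(3,9,6,0) vs β=9 → FL=S FR=W RL=S RR=S
t=6: phase=(8,2,11,5) vs β=9 → FL=S FR=S RL=W RR=S
t=21: phase=(11,5,2,8) vs β=9 → FL=W FR=S RL=S RR=S
t=23: phase=(1,7,4,10) vs β=9 → FL=S FR=S RL=S RR=W


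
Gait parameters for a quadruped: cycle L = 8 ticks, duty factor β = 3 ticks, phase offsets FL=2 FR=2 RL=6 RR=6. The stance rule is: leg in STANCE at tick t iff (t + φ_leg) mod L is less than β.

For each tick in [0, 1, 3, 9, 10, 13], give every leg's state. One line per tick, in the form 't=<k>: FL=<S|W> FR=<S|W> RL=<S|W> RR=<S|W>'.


t=0: FL=S FR=S RL=W RR=W
t=1: FL=W FR=W RL=W RR=W
t=3: FL=W FR=W RL=S RR=S
t=9: FL=W FR=W RL=W RR=W
t=10: FL=W FR=W RL=S RR=S
t=13: FL=W FR=W RL=W RR=W

t=0: phase=(2,2,6,6) vs β=3 → FL=S FR=S RL=W RR=W
t=1: phase=(3,3,7,7) vs β=3 → FL=W FR=W RL=W RR=W
t=3: phase=(5,5,1,1) vs β=3 → FL=W FR=W RL=S RR=S
t=9: phase=(3,3,7,7) vs β=3 → FL=W FR=W RL=W RR=W
t=10: phase=(4,4,0,0) vs β=3 → FL=W FR=W RL=S RR=S
t=13: phase=(7,7,3,3) vs β=3 → FL=W FR=W RL=W RR=W


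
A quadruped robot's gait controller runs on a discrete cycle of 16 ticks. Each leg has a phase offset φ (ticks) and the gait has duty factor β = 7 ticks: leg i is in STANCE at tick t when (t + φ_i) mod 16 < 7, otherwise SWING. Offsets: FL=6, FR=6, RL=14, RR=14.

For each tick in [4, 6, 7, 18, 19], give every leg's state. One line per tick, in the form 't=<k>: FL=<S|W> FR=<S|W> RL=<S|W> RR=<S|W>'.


t=4: phase=(10,10,2,2) vs β=7 → FL=W FR=W RL=S RR=S
t=6: phase=(12,12,4,4) vs β=7 → FL=W FR=W RL=S RR=S
t=7: phase=(13,13,5,5) vs β=7 → FL=W FR=W RL=S RR=S
t=18: phase=(8,8,0,0) vs β=7 → FL=W FR=W RL=S RR=S
t=19: phase=(9,9,1,1) vs β=7 → FL=W FR=W RL=S RR=S

t=4: FL=W FR=W RL=S RR=S
t=6: FL=W FR=W RL=S RR=S
t=7: FL=W FR=W RL=S RR=S
t=18: FL=W FR=W RL=S RR=S
t=19: FL=W FR=W RL=S RR=S


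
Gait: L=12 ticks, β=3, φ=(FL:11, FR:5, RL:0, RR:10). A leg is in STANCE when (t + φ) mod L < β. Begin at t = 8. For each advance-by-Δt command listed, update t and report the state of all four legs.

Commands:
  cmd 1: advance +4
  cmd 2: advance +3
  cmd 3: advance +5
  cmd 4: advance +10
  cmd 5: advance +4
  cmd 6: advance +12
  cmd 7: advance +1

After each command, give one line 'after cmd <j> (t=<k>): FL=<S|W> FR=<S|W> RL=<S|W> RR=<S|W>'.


after cmd 1 (t=12): FL=W FR=W RL=S RR=W
after cmd 2 (t=15): FL=S FR=W RL=W RR=S
after cmd 3 (t=20): FL=W FR=S RL=W RR=W
after cmd 4 (t=30): FL=W FR=W RL=W RR=W
after cmd 5 (t=34): FL=W FR=W RL=W RR=W
after cmd 6 (t=46): FL=W FR=W RL=W RR=W
after cmd 7 (t=47): FL=W FR=W RL=W RR=W

start t=8: FL=W FR=S RL=W RR=W
cmd 1: advance +4 → t=12, phase=(11,5,0,10) → FL=W FR=W RL=S RR=W
cmd 2: advance +3 → t=15, phase=(2,8,3,1) → FL=S FR=W RL=W RR=S
cmd 3: advance +5 → t=20, phase=(7,1,8,6) → FL=W FR=S RL=W RR=W
cmd 4: advance +10 → t=30, phase=(5,11,6,4) → FL=W FR=W RL=W RR=W
cmd 5: advance +4 → t=34, phase=(9,3,10,8) → FL=W FR=W RL=W RR=W
cmd 6: advance +12 → t=46, phase=(9,3,10,8) → FL=W FR=W RL=W RR=W
cmd 7: advance +1 → t=47, phase=(10,4,11,9) → FL=W FR=W RL=W RR=W


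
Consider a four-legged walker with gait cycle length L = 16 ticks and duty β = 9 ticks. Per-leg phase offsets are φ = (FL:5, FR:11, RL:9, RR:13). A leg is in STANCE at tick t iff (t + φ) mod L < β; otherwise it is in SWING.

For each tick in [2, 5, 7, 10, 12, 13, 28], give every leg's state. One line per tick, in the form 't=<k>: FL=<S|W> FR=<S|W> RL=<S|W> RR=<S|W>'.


t=2: FL=S FR=W RL=W RR=W
t=5: FL=W FR=S RL=W RR=S
t=7: FL=W FR=S RL=S RR=S
t=10: FL=W FR=S RL=S RR=S
t=12: FL=S FR=S RL=S RR=W
t=13: FL=S FR=S RL=S RR=W
t=28: FL=S FR=S RL=S RR=W

t=2: phase=(7,13,11,15) vs β=9 → FL=S FR=W RL=W RR=W
t=5: phase=(10,0,14,2) vs β=9 → FL=W FR=S RL=W RR=S
t=7: phase=(12,2,0,4) vs β=9 → FL=W FR=S RL=S RR=S
t=10: phase=(15,5,3,7) vs β=9 → FL=W FR=S RL=S RR=S
t=12: phase=(1,7,5,9) vs β=9 → FL=S FR=S RL=S RR=W
t=13: phase=(2,8,6,10) vs β=9 → FL=S FR=S RL=S RR=W
t=28: phase=(1,7,5,9) vs β=9 → FL=S FR=S RL=S RR=W


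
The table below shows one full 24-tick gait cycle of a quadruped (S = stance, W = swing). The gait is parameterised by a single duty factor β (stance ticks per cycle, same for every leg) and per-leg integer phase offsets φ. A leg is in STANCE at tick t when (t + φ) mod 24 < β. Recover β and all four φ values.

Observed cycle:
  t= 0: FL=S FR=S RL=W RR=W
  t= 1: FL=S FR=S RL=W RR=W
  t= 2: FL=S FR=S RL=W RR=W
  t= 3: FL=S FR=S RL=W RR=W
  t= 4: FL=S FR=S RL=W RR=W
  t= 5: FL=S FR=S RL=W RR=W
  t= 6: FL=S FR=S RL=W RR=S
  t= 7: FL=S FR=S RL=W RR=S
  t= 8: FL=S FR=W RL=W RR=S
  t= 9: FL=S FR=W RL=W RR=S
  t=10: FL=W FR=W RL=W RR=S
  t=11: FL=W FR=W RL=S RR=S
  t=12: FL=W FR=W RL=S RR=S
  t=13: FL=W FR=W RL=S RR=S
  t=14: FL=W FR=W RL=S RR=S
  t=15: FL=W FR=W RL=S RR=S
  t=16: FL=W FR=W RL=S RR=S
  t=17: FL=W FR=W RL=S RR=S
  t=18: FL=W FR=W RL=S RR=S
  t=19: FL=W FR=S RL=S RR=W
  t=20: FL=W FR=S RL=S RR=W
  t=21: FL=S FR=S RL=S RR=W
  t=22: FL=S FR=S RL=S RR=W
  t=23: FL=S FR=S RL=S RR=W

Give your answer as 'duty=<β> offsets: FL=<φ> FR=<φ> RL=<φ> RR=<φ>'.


duty=13 offsets: FL=3 FR=5 RL=13 RR=18

duty β = stance ticks per leg = 13
FL: stance ticks = 13; W→S at t=21 → φ=3
FR: stance ticks = 13; W→S at t=19 → φ=5
RL: stance ticks = 13; W→S at t=11 → φ=13
RR: stance ticks = 13; W→S at t=6 → φ=18


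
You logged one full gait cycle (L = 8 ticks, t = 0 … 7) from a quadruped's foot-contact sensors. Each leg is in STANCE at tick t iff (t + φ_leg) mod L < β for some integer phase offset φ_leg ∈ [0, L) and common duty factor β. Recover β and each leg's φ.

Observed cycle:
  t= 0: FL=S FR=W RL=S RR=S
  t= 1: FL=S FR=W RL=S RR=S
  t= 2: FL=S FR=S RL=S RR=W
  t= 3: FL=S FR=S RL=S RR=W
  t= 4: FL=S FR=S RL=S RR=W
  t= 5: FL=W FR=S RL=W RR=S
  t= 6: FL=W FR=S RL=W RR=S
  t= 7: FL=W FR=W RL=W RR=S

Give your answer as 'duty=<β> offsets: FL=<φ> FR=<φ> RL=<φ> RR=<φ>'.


duty β = stance ticks per leg = 5
FL: stance ticks = 5; W→S at t=0 → φ=0
FR: stance ticks = 5; W→S at t=2 → φ=6
RL: stance ticks = 5; W→S at t=0 → φ=0
RR: stance ticks = 5; W→S at t=5 → φ=3

duty=5 offsets: FL=0 FR=6 RL=0 RR=3


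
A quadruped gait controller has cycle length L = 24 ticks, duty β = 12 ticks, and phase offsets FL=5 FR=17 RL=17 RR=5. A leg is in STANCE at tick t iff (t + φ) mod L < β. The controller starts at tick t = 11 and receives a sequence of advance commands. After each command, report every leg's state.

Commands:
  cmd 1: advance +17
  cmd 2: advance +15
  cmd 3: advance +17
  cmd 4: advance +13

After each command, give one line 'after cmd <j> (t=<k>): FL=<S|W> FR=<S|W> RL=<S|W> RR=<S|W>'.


start t=11: FL=W FR=S RL=S RR=W
cmd 1: advance +17 → t=28, phase=(9,21,21,9) → FL=S FR=W RL=W RR=S
cmd 2: advance +15 → t=43, phase=(0,12,12,0) → FL=S FR=W RL=W RR=S
cmd 3: advance +17 → t=60, phase=(17,5,5,17) → FL=W FR=S RL=S RR=W
cmd 4: advance +13 → t=73, phase=(6,18,18,6) → FL=S FR=W RL=W RR=S

after cmd 1 (t=28): FL=S FR=W RL=W RR=S
after cmd 2 (t=43): FL=S FR=W RL=W RR=S
after cmd 3 (t=60): FL=W FR=S RL=S RR=W
after cmd 4 (t=73): FL=S FR=W RL=W RR=S


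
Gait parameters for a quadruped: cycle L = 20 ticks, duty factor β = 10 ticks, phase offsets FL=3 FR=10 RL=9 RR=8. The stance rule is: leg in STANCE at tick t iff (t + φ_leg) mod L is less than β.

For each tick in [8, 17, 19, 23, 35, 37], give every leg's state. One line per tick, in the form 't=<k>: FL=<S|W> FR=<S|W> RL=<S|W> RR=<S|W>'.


t=8: FL=W FR=W RL=W RR=W
t=17: FL=S FR=S RL=S RR=S
t=19: FL=S FR=S RL=S RR=S
t=23: FL=S FR=W RL=W RR=W
t=35: FL=W FR=S RL=S RR=S
t=37: FL=S FR=S RL=S RR=S

t=8: phase=(11,18,17,16) vs β=10 → FL=W FR=W RL=W RR=W
t=17: phase=(0,7,6,5) vs β=10 → FL=S FR=S RL=S RR=S
t=19: phase=(2,9,8,7) vs β=10 → FL=S FR=S RL=S RR=S
t=23: phase=(6,13,12,11) vs β=10 → FL=S FR=W RL=W RR=W
t=35: phase=(18,5,4,3) vs β=10 → FL=W FR=S RL=S RR=S
t=37: phase=(0,7,6,5) vs β=10 → FL=S FR=S RL=S RR=S


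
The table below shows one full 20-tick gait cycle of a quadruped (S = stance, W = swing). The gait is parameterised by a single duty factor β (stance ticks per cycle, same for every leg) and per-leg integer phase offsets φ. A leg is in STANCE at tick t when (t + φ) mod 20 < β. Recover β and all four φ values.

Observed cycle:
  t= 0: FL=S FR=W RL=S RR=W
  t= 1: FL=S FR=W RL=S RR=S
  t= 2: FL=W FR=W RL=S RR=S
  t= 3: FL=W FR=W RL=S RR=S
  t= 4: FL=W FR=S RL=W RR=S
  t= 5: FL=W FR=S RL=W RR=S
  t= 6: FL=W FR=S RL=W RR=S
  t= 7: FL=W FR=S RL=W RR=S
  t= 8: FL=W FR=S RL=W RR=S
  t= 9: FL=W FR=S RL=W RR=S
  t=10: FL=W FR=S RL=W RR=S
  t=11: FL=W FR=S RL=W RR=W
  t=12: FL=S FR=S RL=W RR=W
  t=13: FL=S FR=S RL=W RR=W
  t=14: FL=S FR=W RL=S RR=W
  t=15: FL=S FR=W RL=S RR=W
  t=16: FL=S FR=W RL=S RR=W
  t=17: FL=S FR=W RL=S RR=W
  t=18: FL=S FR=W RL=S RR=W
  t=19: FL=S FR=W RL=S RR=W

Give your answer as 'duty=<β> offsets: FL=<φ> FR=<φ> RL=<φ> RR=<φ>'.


duty β = stance ticks per leg = 10
FL: stance ticks = 10; W→S at t=12 → φ=8
FR: stance ticks = 10; W→S at t=4 → φ=16
RL: stance ticks = 10; W→S at t=14 → φ=6
RR: stance ticks = 10; W→S at t=1 → φ=19

duty=10 offsets: FL=8 FR=16 RL=6 RR=19


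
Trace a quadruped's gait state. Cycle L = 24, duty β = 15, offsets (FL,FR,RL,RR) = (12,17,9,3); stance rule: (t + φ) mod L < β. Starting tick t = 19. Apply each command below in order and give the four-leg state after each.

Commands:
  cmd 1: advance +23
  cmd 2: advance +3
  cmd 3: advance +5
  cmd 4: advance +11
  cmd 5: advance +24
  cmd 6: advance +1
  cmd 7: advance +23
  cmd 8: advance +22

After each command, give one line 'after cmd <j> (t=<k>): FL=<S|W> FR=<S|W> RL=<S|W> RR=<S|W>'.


start t=19: FL=S FR=S RL=S RR=W
cmd 1: advance +23 → t=42, phase=(6,11,3,21) → FL=S FR=S RL=S RR=W
cmd 2: advance +3 → t=45, phase=(9,14,6,0) → FL=S FR=S RL=S RR=S
cmd 3: advance +5 → t=50, phase=(14,19,11,5) → FL=S FR=W RL=S RR=S
cmd 4: advance +11 → t=61, phase=(1,6,22,16) → FL=S FR=S RL=W RR=W
cmd 5: advance +24 → t=85, phase=(1,6,22,16) → FL=S FR=S RL=W RR=W
cmd 6: advance +1 → t=86, phase=(2,7,23,17) → FL=S FR=S RL=W RR=W
cmd 7: advance +23 → t=109, phase=(1,6,22,16) → FL=S FR=S RL=W RR=W
cmd 8: advance +22 → t=131, phase=(23,4,20,14) → FL=W FR=S RL=W RR=S

after cmd 1 (t=42): FL=S FR=S RL=S RR=W
after cmd 2 (t=45): FL=S FR=S RL=S RR=S
after cmd 3 (t=50): FL=S FR=W RL=S RR=S
after cmd 4 (t=61): FL=S FR=S RL=W RR=W
after cmd 5 (t=85): FL=S FR=S RL=W RR=W
after cmd 6 (t=86): FL=S FR=S RL=W RR=W
after cmd 7 (t=109): FL=S FR=S RL=W RR=W
after cmd 8 (t=131): FL=W FR=S RL=W RR=S


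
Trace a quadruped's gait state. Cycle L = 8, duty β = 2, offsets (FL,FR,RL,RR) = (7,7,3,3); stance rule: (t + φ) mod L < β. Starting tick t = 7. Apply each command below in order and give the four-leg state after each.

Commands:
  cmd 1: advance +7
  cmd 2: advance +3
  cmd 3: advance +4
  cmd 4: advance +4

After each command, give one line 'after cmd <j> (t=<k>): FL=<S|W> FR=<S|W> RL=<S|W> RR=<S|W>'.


after cmd 1 (t=14): FL=W FR=W RL=S RR=S
after cmd 2 (t=17): FL=S FR=S RL=W RR=W
after cmd 3 (t=21): FL=W FR=W RL=S RR=S
after cmd 4 (t=25): FL=S FR=S RL=W RR=W

start t=7: FL=W FR=W RL=W RR=W
cmd 1: advance +7 → t=14, phase=(5,5,1,1) → FL=W FR=W RL=S RR=S
cmd 2: advance +3 → t=17, phase=(0,0,4,4) → FL=S FR=S RL=W RR=W
cmd 3: advance +4 → t=21, phase=(4,4,0,0) → FL=W FR=W RL=S RR=S
cmd 4: advance +4 → t=25, phase=(0,0,4,4) → FL=S FR=S RL=W RR=W


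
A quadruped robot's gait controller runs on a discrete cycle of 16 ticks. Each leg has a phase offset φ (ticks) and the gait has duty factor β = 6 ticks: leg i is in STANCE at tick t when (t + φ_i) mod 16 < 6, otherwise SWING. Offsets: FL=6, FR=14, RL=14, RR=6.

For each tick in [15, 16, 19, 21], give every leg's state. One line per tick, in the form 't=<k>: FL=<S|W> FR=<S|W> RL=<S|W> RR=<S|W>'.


t=15: phase=(5,13,13,5) vs β=6 → FL=S FR=W RL=W RR=S
t=16: phase=(6,14,14,6) vs β=6 → FL=W FR=W RL=W RR=W
t=19: phase=(9,1,1,9) vs β=6 → FL=W FR=S RL=S RR=W
t=21: phase=(11,3,3,11) vs β=6 → FL=W FR=S RL=S RR=W

t=15: FL=S FR=W RL=W RR=S
t=16: FL=W FR=W RL=W RR=W
t=19: FL=W FR=S RL=S RR=W
t=21: FL=W FR=S RL=S RR=W


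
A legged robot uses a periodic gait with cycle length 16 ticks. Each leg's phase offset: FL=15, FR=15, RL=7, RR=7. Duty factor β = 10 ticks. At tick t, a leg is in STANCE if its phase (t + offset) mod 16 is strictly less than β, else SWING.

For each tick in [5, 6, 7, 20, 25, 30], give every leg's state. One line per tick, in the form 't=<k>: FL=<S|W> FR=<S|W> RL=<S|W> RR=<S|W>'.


t=5: phase=(4,4,12,12) vs β=10 → FL=S FR=S RL=W RR=W
t=6: phase=(5,5,13,13) vs β=10 → FL=S FR=S RL=W RR=W
t=7: phase=(6,6,14,14) vs β=10 → FL=S FR=S RL=W RR=W
t=20: phase=(3,3,11,11) vs β=10 → FL=S FR=S RL=W RR=W
t=25: phase=(8,8,0,0) vs β=10 → FL=S FR=S RL=S RR=S
t=30: phase=(13,13,5,5) vs β=10 → FL=W FR=W RL=S RR=S

t=5: FL=S FR=S RL=W RR=W
t=6: FL=S FR=S RL=W RR=W
t=7: FL=S FR=S RL=W RR=W
t=20: FL=S FR=S RL=W RR=W
t=25: FL=S FR=S RL=S RR=S
t=30: FL=W FR=W RL=S RR=S


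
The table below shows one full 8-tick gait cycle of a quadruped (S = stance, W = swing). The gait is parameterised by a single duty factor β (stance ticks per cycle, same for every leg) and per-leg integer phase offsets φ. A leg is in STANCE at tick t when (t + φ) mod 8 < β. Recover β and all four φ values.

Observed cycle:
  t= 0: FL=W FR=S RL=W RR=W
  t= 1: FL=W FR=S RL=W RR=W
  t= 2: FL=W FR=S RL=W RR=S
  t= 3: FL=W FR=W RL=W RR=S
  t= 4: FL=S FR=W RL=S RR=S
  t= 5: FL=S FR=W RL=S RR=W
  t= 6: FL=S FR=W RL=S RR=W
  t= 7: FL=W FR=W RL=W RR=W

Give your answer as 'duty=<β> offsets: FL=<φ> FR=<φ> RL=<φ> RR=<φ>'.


duty β = stance ticks per leg = 3
FL: stance ticks = 3; W→S at t=4 → φ=4
FR: stance ticks = 3; W→S at t=0 → φ=0
RL: stance ticks = 3; W→S at t=4 → φ=4
RR: stance ticks = 3; W→S at t=2 → φ=6

duty=3 offsets: FL=4 FR=0 RL=4 RR=6


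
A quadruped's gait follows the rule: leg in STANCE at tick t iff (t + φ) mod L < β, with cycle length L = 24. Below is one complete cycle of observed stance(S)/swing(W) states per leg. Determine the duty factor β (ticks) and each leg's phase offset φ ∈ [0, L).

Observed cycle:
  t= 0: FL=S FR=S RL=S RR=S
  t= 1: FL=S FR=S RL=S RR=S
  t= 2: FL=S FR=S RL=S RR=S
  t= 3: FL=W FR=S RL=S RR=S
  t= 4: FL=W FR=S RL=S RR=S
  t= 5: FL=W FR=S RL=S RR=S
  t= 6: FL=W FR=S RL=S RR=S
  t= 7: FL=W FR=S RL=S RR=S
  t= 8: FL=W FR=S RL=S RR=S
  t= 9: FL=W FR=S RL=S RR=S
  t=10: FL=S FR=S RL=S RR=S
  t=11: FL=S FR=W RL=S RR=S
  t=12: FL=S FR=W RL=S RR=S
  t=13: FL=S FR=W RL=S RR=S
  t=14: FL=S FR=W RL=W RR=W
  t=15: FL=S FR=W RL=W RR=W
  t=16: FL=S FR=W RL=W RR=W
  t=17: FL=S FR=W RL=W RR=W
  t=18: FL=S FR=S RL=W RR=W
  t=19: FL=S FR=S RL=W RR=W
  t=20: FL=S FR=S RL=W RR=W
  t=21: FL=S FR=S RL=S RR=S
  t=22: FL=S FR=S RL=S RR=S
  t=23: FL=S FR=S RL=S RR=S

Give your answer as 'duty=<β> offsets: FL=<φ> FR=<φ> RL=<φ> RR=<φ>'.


duty β = stance ticks per leg = 17
FL: stance ticks = 17; W→S at t=10 → φ=14
FR: stance ticks = 17; W→S at t=18 → φ=6
RL: stance ticks = 17; W→S at t=21 → φ=3
RR: stance ticks = 17; W→S at t=21 → φ=3

duty=17 offsets: FL=14 FR=6 RL=3 RR=3


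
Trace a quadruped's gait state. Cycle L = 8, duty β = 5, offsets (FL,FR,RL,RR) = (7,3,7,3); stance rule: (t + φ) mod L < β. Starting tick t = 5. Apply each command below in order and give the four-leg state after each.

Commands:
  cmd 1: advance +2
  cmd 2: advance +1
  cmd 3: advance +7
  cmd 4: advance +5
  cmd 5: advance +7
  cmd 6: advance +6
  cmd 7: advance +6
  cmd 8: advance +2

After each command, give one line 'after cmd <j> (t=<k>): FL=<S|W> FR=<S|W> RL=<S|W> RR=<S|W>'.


after cmd 1 (t=7): FL=W FR=S RL=W RR=S
after cmd 2 (t=8): FL=W FR=S RL=W RR=S
after cmd 3 (t=15): FL=W FR=S RL=W RR=S
after cmd 4 (t=20): FL=S FR=W RL=S RR=W
after cmd 5 (t=27): FL=S FR=W RL=S RR=W
after cmd 6 (t=33): FL=S FR=S RL=S RR=S
after cmd 7 (t=39): FL=W FR=S RL=W RR=S
after cmd 8 (t=41): FL=S FR=S RL=S RR=S

start t=5: FL=S FR=S RL=S RR=S
cmd 1: advance +2 → t=7, phase=(6,2,6,2) → FL=W FR=S RL=W RR=S
cmd 2: advance +1 → t=8, phase=(7,3,7,3) → FL=W FR=S RL=W RR=S
cmd 3: advance +7 → t=15, phase=(6,2,6,2) → FL=W FR=S RL=W RR=S
cmd 4: advance +5 → t=20, phase=(3,7,3,7) → FL=S FR=W RL=S RR=W
cmd 5: advance +7 → t=27, phase=(2,6,2,6) → FL=S FR=W RL=S RR=W
cmd 6: advance +6 → t=33, phase=(0,4,0,4) → FL=S FR=S RL=S RR=S
cmd 7: advance +6 → t=39, phase=(6,2,6,2) → FL=W FR=S RL=W RR=S
cmd 8: advance +2 → t=41, phase=(0,4,0,4) → FL=S FR=S RL=S RR=S


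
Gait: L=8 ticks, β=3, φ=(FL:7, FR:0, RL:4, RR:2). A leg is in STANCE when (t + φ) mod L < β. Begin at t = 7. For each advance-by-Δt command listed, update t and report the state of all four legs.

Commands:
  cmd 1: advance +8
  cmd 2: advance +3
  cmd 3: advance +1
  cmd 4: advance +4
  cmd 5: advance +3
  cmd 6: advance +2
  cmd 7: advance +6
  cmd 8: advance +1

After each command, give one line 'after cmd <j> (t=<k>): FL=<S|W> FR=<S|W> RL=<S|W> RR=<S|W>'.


start t=7: FL=W FR=W RL=W RR=S
cmd 1: advance +8 → t=15, phase=(6,7,3,1) → FL=W FR=W RL=W RR=S
cmd 2: advance +3 → t=18, phase=(1,2,6,4) → FL=S FR=S RL=W RR=W
cmd 3: advance +1 → t=19, phase=(2,3,7,5) → FL=S FR=W RL=W RR=W
cmd 4: advance +4 → t=23, phase=(6,7,3,1) → FL=W FR=W RL=W RR=S
cmd 5: advance +3 → t=26, phase=(1,2,6,4) → FL=S FR=S RL=W RR=W
cmd 6: advance +2 → t=28, phase=(3,4,0,6) → FL=W FR=W RL=S RR=W
cmd 7: advance +6 → t=34, phase=(1,2,6,4) → FL=S FR=S RL=W RR=W
cmd 8: advance +1 → t=35, phase=(2,3,7,5) → FL=S FR=W RL=W RR=W

after cmd 1 (t=15): FL=W FR=W RL=W RR=S
after cmd 2 (t=18): FL=S FR=S RL=W RR=W
after cmd 3 (t=19): FL=S FR=W RL=W RR=W
after cmd 4 (t=23): FL=W FR=W RL=W RR=S
after cmd 5 (t=26): FL=S FR=S RL=W RR=W
after cmd 6 (t=28): FL=W FR=W RL=S RR=W
after cmd 7 (t=34): FL=S FR=S RL=W RR=W
after cmd 8 (t=35): FL=S FR=W RL=W RR=W


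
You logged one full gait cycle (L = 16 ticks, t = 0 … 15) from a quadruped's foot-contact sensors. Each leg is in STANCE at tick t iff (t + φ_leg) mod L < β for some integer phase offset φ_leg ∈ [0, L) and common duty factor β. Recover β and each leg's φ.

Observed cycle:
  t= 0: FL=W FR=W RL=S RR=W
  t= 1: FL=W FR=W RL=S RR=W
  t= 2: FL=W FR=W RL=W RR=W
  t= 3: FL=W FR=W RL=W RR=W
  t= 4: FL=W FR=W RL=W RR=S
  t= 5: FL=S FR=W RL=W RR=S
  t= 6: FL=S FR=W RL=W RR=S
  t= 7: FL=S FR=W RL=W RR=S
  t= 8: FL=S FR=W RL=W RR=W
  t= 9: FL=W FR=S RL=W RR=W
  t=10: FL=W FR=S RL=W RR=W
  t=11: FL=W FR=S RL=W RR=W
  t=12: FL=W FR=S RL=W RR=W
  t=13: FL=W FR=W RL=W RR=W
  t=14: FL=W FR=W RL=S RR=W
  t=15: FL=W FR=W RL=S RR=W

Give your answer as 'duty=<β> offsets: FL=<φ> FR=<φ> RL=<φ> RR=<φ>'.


duty=4 offsets: FL=11 FR=7 RL=2 RR=12

duty β = stance ticks per leg = 4
FL: stance ticks = 4; W→S at t=5 → φ=11
FR: stance ticks = 4; W→S at t=9 → φ=7
RL: stance ticks = 4; W→S at t=14 → φ=2
RR: stance ticks = 4; W→S at t=4 → φ=12


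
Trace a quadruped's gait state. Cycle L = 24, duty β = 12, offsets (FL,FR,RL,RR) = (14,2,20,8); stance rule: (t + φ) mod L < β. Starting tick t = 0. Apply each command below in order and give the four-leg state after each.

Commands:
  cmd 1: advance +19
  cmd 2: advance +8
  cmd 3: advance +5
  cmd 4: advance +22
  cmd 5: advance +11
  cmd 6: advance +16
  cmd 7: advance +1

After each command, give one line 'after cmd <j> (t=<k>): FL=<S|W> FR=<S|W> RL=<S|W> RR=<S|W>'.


after cmd 1 (t=19): FL=S FR=W RL=W RR=S
after cmd 2 (t=27): FL=W FR=S RL=W RR=S
after cmd 3 (t=32): FL=W FR=S RL=S RR=W
after cmd 4 (t=54): FL=W FR=S RL=S RR=W
after cmd 5 (t=65): FL=S FR=W RL=W RR=S
after cmd 6 (t=81): FL=W FR=S RL=S RR=W
after cmd 7 (t=82): FL=S FR=W RL=S RR=W

start t=0: FL=W FR=S RL=W RR=S
cmd 1: advance +19 → t=19, phase=(9,21,15,3) → FL=S FR=W RL=W RR=S
cmd 2: advance +8 → t=27, phase=(17,5,23,11) → FL=W FR=S RL=W RR=S
cmd 3: advance +5 → t=32, phase=(22,10,4,16) → FL=W FR=S RL=S RR=W
cmd 4: advance +22 → t=54, phase=(20,8,2,14) → FL=W FR=S RL=S RR=W
cmd 5: advance +11 → t=65, phase=(7,19,13,1) → FL=S FR=W RL=W RR=S
cmd 6: advance +16 → t=81, phase=(23,11,5,17) → FL=W FR=S RL=S RR=W
cmd 7: advance +1 → t=82, phase=(0,12,6,18) → FL=S FR=W RL=S RR=W


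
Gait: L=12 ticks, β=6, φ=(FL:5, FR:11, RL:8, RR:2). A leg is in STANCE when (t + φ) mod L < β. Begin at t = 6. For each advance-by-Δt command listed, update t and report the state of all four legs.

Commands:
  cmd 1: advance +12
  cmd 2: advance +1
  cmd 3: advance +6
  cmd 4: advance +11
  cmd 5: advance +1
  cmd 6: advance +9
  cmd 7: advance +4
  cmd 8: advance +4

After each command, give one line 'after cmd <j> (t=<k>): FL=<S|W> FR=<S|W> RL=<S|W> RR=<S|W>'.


start t=6: FL=W FR=S RL=S RR=W
cmd 1: advance +12 → t=18, phase=(11,5,2,8) → FL=W FR=S RL=S RR=W
cmd 2: advance +1 → t=19, phase=(0,6,3,9) → FL=S FR=W RL=S RR=W
cmd 3: advance +6 → t=25, phase=(6,0,9,3) → FL=W FR=S RL=W RR=S
cmd 4: advance +11 → t=36, phase=(5,11,8,2) → FL=S FR=W RL=W RR=S
cmd 5: advance +1 → t=37, phase=(6,0,9,3) → FL=W FR=S RL=W RR=S
cmd 6: advance +9 → t=46, phase=(3,9,6,0) → FL=S FR=W RL=W RR=S
cmd 7: advance +4 → t=50, phase=(7,1,10,4) → FL=W FR=S RL=W RR=S
cmd 8: advance +4 → t=54, phase=(11,5,2,8) → FL=W FR=S RL=S RR=W

after cmd 1 (t=18): FL=W FR=S RL=S RR=W
after cmd 2 (t=19): FL=S FR=W RL=S RR=W
after cmd 3 (t=25): FL=W FR=S RL=W RR=S
after cmd 4 (t=36): FL=S FR=W RL=W RR=S
after cmd 5 (t=37): FL=W FR=S RL=W RR=S
after cmd 6 (t=46): FL=S FR=W RL=W RR=S
after cmd 7 (t=50): FL=W FR=S RL=W RR=S
after cmd 8 (t=54): FL=W FR=S RL=S RR=W


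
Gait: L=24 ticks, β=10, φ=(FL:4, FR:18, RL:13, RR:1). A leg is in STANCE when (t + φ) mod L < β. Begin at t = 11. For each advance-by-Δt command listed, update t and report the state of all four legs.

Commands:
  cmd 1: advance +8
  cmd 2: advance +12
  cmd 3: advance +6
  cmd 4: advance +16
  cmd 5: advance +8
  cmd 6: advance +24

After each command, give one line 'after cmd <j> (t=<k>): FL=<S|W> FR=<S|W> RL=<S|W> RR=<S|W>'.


after cmd 1 (t=19): FL=W FR=W RL=S RR=W
after cmd 2 (t=31): FL=W FR=S RL=W RR=S
after cmd 3 (t=37): FL=W FR=S RL=S RR=W
after cmd 4 (t=53): FL=S FR=W RL=W RR=S
after cmd 5 (t=61): FL=W FR=S RL=S RR=W
after cmd 6 (t=85): FL=W FR=S RL=S RR=W

start t=11: FL=W FR=S RL=S RR=W
cmd 1: advance +8 → t=19, phase=(23,13,8,20) → FL=W FR=W RL=S RR=W
cmd 2: advance +12 → t=31, phase=(11,1,20,8) → FL=W FR=S RL=W RR=S
cmd 3: advance +6 → t=37, phase=(17,7,2,14) → FL=W FR=S RL=S RR=W
cmd 4: advance +16 → t=53, phase=(9,23,18,6) → FL=S FR=W RL=W RR=S
cmd 5: advance +8 → t=61, phase=(17,7,2,14) → FL=W FR=S RL=S RR=W
cmd 6: advance +24 → t=85, phase=(17,7,2,14) → FL=W FR=S RL=S RR=W


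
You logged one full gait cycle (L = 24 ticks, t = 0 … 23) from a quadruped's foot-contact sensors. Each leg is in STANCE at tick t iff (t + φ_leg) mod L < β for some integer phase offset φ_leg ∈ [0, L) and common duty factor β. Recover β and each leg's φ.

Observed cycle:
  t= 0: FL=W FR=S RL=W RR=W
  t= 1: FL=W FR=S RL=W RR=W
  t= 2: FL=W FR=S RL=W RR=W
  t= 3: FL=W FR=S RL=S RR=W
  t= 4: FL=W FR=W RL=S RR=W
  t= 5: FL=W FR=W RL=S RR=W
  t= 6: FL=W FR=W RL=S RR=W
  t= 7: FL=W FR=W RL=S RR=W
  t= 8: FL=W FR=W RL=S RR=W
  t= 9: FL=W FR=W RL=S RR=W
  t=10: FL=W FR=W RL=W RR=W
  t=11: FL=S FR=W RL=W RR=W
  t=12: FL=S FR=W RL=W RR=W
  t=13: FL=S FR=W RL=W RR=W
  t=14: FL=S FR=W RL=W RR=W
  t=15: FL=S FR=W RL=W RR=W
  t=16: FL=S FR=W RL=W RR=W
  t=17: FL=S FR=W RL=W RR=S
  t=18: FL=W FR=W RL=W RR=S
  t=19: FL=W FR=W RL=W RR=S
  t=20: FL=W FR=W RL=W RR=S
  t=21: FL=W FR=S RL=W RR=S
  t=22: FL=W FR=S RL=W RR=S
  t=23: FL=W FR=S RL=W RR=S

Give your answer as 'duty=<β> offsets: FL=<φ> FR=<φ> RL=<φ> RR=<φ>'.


duty β = stance ticks per leg = 7
FL: stance ticks = 7; W→S at t=11 → φ=13
FR: stance ticks = 7; W→S at t=21 → φ=3
RL: stance ticks = 7; W→S at t=3 → φ=21
RR: stance ticks = 7; W→S at t=17 → φ=7

duty=7 offsets: FL=13 FR=3 RL=21 RR=7


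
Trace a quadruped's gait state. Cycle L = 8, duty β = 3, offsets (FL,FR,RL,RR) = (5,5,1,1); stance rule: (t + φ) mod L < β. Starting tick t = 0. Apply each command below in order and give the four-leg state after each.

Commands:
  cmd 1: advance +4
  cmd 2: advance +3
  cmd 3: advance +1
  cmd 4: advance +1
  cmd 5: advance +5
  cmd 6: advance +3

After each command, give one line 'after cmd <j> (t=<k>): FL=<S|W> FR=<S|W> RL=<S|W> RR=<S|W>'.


start t=0: FL=W FR=W RL=S RR=S
cmd 1: advance +4 → t=4, phase=(1,1,5,5) → FL=S FR=S RL=W RR=W
cmd 2: advance +3 → t=7, phase=(4,4,0,0) → FL=W FR=W RL=S RR=S
cmd 3: advance +1 → t=8, phase=(5,5,1,1) → FL=W FR=W RL=S RR=S
cmd 4: advance +1 → t=9, phase=(6,6,2,2) → FL=W FR=W RL=S RR=S
cmd 5: advance +5 → t=14, phase=(3,3,7,7) → FL=W FR=W RL=W RR=W
cmd 6: advance +3 → t=17, phase=(6,6,2,2) → FL=W FR=W RL=S RR=S

after cmd 1 (t=4): FL=S FR=S RL=W RR=W
after cmd 2 (t=7): FL=W FR=W RL=S RR=S
after cmd 3 (t=8): FL=W FR=W RL=S RR=S
after cmd 4 (t=9): FL=W FR=W RL=S RR=S
after cmd 5 (t=14): FL=W FR=W RL=W RR=W
after cmd 6 (t=17): FL=W FR=W RL=S RR=S


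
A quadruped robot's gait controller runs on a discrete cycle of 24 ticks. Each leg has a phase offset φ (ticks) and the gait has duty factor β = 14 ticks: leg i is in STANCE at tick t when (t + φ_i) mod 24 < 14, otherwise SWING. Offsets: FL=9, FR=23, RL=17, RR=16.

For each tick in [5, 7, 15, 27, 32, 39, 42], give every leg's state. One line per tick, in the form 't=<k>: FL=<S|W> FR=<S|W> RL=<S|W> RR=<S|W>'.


t=5: phase=(14,4,22,21) vs β=14 → FL=W FR=S RL=W RR=W
t=7: phase=(16,6,0,23) vs β=14 → FL=W FR=S RL=S RR=W
t=15: phase=(0,14,8,7) vs β=14 → FL=S FR=W RL=S RR=S
t=27: phase=(12,2,20,19) vs β=14 → FL=S FR=S RL=W RR=W
t=32: phase=(17,7,1,0) vs β=14 → FL=W FR=S RL=S RR=S
t=39: phase=(0,14,8,7) vs β=14 → FL=S FR=W RL=S RR=S
t=42: phase=(3,17,11,10) vs β=14 → FL=S FR=W RL=S RR=S

t=5: FL=W FR=S RL=W RR=W
t=7: FL=W FR=S RL=S RR=W
t=15: FL=S FR=W RL=S RR=S
t=27: FL=S FR=S RL=W RR=W
t=32: FL=W FR=S RL=S RR=S
t=39: FL=S FR=W RL=S RR=S
t=42: FL=S FR=W RL=S RR=S


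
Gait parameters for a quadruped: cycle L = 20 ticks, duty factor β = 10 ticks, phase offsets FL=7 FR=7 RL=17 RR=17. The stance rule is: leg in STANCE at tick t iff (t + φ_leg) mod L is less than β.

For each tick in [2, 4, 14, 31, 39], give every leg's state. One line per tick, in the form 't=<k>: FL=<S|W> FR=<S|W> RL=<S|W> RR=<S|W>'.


t=2: phase=(9,9,19,19) vs β=10 → FL=S FR=S RL=W RR=W
t=4: phase=(11,11,1,1) vs β=10 → FL=W FR=W RL=S RR=S
t=14: phase=(1,1,11,11) vs β=10 → FL=S FR=S RL=W RR=W
t=31: phase=(18,18,8,8) vs β=10 → FL=W FR=W RL=S RR=S
t=39: phase=(6,6,16,16) vs β=10 → FL=S FR=S RL=W RR=W

t=2: FL=S FR=S RL=W RR=W
t=4: FL=W FR=W RL=S RR=S
t=14: FL=S FR=S RL=W RR=W
t=31: FL=W FR=W RL=S RR=S
t=39: FL=S FR=S RL=W RR=W


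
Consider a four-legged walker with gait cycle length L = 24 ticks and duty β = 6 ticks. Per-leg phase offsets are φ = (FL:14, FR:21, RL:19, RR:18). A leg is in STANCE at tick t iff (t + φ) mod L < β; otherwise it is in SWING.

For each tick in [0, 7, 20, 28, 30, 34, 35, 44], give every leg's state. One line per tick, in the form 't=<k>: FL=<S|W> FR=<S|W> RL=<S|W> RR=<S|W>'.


t=0: phase=(14,21,19,18) vs β=6 → FL=W FR=W RL=W RR=W
t=7: phase=(21,4,2,1) vs β=6 → FL=W FR=S RL=S RR=S
t=20: phase=(10,17,15,14) vs β=6 → FL=W FR=W RL=W RR=W
t=28: phase=(18,1,23,22) vs β=6 → FL=W FR=S RL=W RR=W
t=30: phase=(20,3,1,0) vs β=6 → FL=W FR=S RL=S RR=S
t=34: phase=(0,7,5,4) vs β=6 → FL=S FR=W RL=S RR=S
t=35: phase=(1,8,6,5) vs β=6 → FL=S FR=W RL=W RR=S
t=44: phase=(10,17,15,14) vs β=6 → FL=W FR=W RL=W RR=W

t=0: FL=W FR=W RL=W RR=W
t=7: FL=W FR=S RL=S RR=S
t=20: FL=W FR=W RL=W RR=W
t=28: FL=W FR=S RL=W RR=W
t=30: FL=W FR=S RL=S RR=S
t=34: FL=S FR=W RL=S RR=S
t=35: FL=S FR=W RL=W RR=S
t=44: FL=W FR=W RL=W RR=W


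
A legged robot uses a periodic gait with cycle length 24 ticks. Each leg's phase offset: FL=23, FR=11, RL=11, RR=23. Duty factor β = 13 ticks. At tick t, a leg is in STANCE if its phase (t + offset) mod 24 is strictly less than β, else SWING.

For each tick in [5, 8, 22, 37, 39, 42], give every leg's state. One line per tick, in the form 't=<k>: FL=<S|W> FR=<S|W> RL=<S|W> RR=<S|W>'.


t=5: phase=(4,16,16,4) vs β=13 → FL=S FR=W RL=W RR=S
t=8: phase=(7,19,19,7) vs β=13 → FL=S FR=W RL=W RR=S
t=22: phase=(21,9,9,21) vs β=13 → FL=W FR=S RL=S RR=W
t=37: phase=(12,0,0,12) vs β=13 → FL=S FR=S RL=S RR=S
t=39: phase=(14,2,2,14) vs β=13 → FL=W FR=S RL=S RR=W
t=42: phase=(17,5,5,17) vs β=13 → FL=W FR=S RL=S RR=W

t=5: FL=S FR=W RL=W RR=S
t=8: FL=S FR=W RL=W RR=S
t=22: FL=W FR=S RL=S RR=W
t=37: FL=S FR=S RL=S RR=S
t=39: FL=W FR=S RL=S RR=W
t=42: FL=W FR=S RL=S RR=W


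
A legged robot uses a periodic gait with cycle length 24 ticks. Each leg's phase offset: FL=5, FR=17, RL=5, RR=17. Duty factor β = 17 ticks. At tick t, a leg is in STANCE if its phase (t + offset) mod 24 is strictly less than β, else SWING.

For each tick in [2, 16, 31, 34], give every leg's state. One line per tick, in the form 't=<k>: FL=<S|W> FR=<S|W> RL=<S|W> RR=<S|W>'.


t=2: phase=(7,19,7,19) vs β=17 → FL=S FR=W RL=S RR=W
t=16: phase=(21,9,21,9) vs β=17 → FL=W FR=S RL=W RR=S
t=31: phase=(12,0,12,0) vs β=17 → FL=S FR=S RL=S RR=S
t=34: phase=(15,3,15,3) vs β=17 → FL=S FR=S RL=S RR=S

t=2: FL=S FR=W RL=S RR=W
t=16: FL=W FR=S RL=W RR=S
t=31: FL=S FR=S RL=S RR=S
t=34: FL=S FR=S RL=S RR=S


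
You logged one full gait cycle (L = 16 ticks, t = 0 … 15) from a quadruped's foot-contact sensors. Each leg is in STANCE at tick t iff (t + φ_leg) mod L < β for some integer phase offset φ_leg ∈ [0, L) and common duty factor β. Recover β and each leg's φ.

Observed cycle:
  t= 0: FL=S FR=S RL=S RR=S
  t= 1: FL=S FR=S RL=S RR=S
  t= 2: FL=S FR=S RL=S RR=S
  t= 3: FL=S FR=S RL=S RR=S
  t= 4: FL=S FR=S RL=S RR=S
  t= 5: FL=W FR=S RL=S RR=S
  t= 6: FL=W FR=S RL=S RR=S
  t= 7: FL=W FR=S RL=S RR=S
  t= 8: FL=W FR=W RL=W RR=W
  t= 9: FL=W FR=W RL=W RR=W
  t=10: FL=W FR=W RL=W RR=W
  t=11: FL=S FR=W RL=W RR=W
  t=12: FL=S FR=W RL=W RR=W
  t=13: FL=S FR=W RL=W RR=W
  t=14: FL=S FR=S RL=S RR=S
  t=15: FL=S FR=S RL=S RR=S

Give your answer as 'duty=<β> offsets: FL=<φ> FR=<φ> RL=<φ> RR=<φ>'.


duty=10 offsets: FL=5 FR=2 RL=2 RR=2

duty β = stance ticks per leg = 10
FL: stance ticks = 10; W→S at t=11 → φ=5
FR: stance ticks = 10; W→S at t=14 → φ=2
RL: stance ticks = 10; W→S at t=14 → φ=2
RR: stance ticks = 10; W→S at t=14 → φ=2


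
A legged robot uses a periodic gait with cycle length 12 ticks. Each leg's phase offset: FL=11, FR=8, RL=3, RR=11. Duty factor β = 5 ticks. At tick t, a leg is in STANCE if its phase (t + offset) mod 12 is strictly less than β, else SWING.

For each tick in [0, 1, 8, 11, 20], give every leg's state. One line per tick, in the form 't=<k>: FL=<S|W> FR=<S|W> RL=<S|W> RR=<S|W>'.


t=0: FL=W FR=W RL=S RR=W
t=1: FL=S FR=W RL=S RR=S
t=8: FL=W FR=S RL=W RR=W
t=11: FL=W FR=W RL=S RR=W
t=20: FL=W FR=S RL=W RR=W

t=0: phase=(11,8,3,11) vs β=5 → FL=W FR=W RL=S RR=W
t=1: phase=(0,9,4,0) vs β=5 → FL=S FR=W RL=S RR=S
t=8: phase=(7,4,11,7) vs β=5 → FL=W FR=S RL=W RR=W
t=11: phase=(10,7,2,10) vs β=5 → FL=W FR=W RL=S RR=W
t=20: phase=(7,4,11,7) vs β=5 → FL=W FR=S RL=W RR=W


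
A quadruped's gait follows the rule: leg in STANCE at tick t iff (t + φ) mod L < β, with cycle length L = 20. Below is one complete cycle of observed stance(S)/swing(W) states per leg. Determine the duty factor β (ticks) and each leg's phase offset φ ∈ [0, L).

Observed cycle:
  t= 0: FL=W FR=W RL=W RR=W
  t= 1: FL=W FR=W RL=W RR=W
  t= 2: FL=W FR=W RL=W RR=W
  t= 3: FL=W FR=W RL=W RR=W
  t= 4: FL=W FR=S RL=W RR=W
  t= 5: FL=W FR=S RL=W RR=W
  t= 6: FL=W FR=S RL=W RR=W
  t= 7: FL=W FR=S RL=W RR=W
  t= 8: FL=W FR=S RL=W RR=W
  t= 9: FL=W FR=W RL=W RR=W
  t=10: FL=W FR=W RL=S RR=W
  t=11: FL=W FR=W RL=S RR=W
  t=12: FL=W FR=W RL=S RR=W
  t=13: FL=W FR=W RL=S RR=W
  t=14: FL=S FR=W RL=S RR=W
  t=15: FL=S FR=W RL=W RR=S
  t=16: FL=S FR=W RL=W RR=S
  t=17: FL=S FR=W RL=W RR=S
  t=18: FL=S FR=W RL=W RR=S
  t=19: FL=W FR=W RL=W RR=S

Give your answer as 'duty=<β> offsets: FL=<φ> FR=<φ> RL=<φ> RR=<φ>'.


duty β = stance ticks per leg = 5
FL: stance ticks = 5; W→S at t=14 → φ=6
FR: stance ticks = 5; W→S at t=4 → φ=16
RL: stance ticks = 5; W→S at t=10 → φ=10
RR: stance ticks = 5; W→S at t=15 → φ=5

duty=5 offsets: FL=6 FR=16 RL=10 RR=5


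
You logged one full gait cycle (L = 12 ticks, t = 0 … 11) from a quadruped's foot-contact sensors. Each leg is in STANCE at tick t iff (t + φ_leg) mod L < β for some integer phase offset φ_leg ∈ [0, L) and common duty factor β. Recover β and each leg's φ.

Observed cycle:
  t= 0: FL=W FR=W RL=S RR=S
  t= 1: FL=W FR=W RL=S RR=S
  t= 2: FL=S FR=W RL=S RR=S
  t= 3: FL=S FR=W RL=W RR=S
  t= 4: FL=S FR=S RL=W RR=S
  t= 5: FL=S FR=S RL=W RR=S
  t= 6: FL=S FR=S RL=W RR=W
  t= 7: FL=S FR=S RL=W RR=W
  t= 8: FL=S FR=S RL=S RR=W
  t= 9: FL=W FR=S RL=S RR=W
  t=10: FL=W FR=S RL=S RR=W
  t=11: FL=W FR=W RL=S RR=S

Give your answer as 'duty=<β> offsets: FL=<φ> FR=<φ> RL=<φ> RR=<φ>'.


duty=7 offsets: FL=10 FR=8 RL=4 RR=1

duty β = stance ticks per leg = 7
FL: stance ticks = 7; W→S at t=2 → φ=10
FR: stance ticks = 7; W→S at t=4 → φ=8
RL: stance ticks = 7; W→S at t=8 → φ=4
RR: stance ticks = 7; W→S at t=11 → φ=1


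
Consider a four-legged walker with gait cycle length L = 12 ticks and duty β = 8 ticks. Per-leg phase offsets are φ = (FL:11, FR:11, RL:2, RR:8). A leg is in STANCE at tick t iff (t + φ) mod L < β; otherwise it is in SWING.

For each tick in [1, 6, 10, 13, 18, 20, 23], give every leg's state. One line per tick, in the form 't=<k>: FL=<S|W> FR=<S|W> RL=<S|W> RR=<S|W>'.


t=1: FL=S FR=S RL=S RR=W
t=6: FL=S FR=S RL=W RR=S
t=10: FL=W FR=W RL=S RR=S
t=13: FL=S FR=S RL=S RR=W
t=18: FL=S FR=S RL=W RR=S
t=20: FL=S FR=S RL=W RR=S
t=23: FL=W FR=W RL=S RR=S

t=1: phase=(0,0,3,9) vs β=8 → FL=S FR=S RL=S RR=W
t=6: phase=(5,5,8,2) vs β=8 → FL=S FR=S RL=W RR=S
t=10: phase=(9,9,0,6) vs β=8 → FL=W FR=W RL=S RR=S
t=13: phase=(0,0,3,9) vs β=8 → FL=S FR=S RL=S RR=W
t=18: phase=(5,5,8,2) vs β=8 → FL=S FR=S RL=W RR=S
t=20: phase=(7,7,10,4) vs β=8 → FL=S FR=S RL=W RR=S
t=23: phase=(10,10,1,7) vs β=8 → FL=W FR=W RL=S RR=S


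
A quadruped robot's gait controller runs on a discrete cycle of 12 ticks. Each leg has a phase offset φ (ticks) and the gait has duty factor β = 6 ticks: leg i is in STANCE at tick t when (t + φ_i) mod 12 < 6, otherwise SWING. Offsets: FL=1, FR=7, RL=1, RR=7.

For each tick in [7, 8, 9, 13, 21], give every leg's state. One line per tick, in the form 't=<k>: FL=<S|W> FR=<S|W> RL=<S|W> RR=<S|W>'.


t=7: phase=(8,2,8,2) vs β=6 → FL=W FR=S RL=W RR=S
t=8: phase=(9,3,9,3) vs β=6 → FL=W FR=S RL=W RR=S
t=9: phase=(10,4,10,4) vs β=6 → FL=W FR=S RL=W RR=S
t=13: phase=(2,8,2,8) vs β=6 → FL=S FR=W RL=S RR=W
t=21: phase=(10,4,10,4) vs β=6 → FL=W FR=S RL=W RR=S

t=7: FL=W FR=S RL=W RR=S
t=8: FL=W FR=S RL=W RR=S
t=9: FL=W FR=S RL=W RR=S
t=13: FL=S FR=W RL=S RR=W
t=21: FL=W FR=S RL=W RR=S


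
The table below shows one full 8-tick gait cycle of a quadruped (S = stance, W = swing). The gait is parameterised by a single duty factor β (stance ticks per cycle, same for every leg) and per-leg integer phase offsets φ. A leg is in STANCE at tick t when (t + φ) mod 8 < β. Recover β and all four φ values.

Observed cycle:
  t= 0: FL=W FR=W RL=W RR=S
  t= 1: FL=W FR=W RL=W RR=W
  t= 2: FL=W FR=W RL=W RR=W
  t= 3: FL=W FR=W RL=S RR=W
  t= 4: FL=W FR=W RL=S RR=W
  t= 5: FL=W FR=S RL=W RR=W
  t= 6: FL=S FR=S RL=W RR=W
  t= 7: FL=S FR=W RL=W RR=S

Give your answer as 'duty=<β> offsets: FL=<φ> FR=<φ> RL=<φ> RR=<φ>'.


duty β = stance ticks per leg = 2
FL: stance ticks = 2; W→S at t=6 → φ=2
FR: stance ticks = 2; W→S at t=5 → φ=3
RL: stance ticks = 2; W→S at t=3 → φ=5
RR: stance ticks = 2; W→S at t=7 → φ=1

duty=2 offsets: FL=2 FR=3 RL=5 RR=1


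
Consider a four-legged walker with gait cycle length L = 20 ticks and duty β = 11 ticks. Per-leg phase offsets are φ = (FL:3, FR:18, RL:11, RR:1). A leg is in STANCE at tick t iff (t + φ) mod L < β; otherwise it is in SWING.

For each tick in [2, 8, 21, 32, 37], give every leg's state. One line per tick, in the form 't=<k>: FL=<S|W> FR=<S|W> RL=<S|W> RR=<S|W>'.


t=2: FL=S FR=S RL=W RR=S
t=8: FL=W FR=S RL=W RR=S
t=21: FL=S FR=W RL=W RR=S
t=32: FL=W FR=S RL=S RR=W
t=37: FL=S FR=W RL=S RR=W

t=2: phase=(5,0,13,3) vs β=11 → FL=S FR=S RL=W RR=S
t=8: phase=(11,6,19,9) vs β=11 → FL=W FR=S RL=W RR=S
t=21: phase=(4,19,12,2) vs β=11 → FL=S FR=W RL=W RR=S
t=32: phase=(15,10,3,13) vs β=11 → FL=W FR=S RL=S RR=W
t=37: phase=(0,15,8,18) vs β=11 → FL=S FR=W RL=S RR=W


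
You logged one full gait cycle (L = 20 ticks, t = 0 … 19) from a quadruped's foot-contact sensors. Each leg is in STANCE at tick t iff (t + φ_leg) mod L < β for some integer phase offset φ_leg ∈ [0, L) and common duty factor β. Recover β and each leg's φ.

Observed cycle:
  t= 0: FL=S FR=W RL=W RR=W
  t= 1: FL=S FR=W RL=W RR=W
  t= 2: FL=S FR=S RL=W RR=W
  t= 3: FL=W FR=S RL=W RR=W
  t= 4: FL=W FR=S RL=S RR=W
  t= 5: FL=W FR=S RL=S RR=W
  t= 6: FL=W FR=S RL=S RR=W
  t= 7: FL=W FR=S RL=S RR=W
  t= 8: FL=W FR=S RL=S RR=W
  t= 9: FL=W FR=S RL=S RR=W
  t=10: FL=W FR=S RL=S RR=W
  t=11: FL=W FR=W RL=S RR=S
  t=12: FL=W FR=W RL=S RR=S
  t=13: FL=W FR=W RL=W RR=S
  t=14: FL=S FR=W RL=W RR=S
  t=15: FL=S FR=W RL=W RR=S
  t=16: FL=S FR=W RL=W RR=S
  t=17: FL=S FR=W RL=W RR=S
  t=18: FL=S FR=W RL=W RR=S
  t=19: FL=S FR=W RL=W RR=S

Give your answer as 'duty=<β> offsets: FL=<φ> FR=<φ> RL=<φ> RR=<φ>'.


duty β = stance ticks per leg = 9
FL: stance ticks = 9; W→S at t=14 → φ=6
FR: stance ticks = 9; W→S at t=2 → φ=18
RL: stance ticks = 9; W→S at t=4 → φ=16
RR: stance ticks = 9; W→S at t=11 → φ=9

duty=9 offsets: FL=6 FR=18 RL=16 RR=9
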